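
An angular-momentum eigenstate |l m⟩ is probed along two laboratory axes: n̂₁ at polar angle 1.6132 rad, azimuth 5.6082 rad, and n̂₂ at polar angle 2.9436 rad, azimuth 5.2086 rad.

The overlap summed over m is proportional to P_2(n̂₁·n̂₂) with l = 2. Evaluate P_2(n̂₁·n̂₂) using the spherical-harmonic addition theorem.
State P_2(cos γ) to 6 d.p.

Expand P_2 via completeness: Σ_{m} conj(Y_{2,m}) at Ω₁ times Y_{2,m} at Ω₂ —
  term(m=-2) = (0.004018, 0.004131)   from Y*(Ω₁)=(0.084456, -0.376217), Y(Ω₂)=(-0.008170, 0.012515)
  term(m=-1) = (0.004491, 0.001897)   from Y*(Ω₁)=(-0.025545, 0.020446), Y(Ω₂)=(-0.070935, -0.131023)
  term(m=+0) = (-0.186387, -0.000000)   from Y*(Ω₁)=(-0.313691, -0.000000), Y(Ω₂)=(0.594174, 0.000000)
  term(m=+1) = (0.004491, -0.001897)   from Y*(Ω₁)=(0.025545, 0.020446), Y(Ω₂)=(0.070935, -0.131023)
  term(m=+2) = (0.004018, -0.004131)   from Y*(Ω₁)=(0.084456, 0.376217), Y(Ω₂)=(-0.008170, -0.012515)
Σ over m = (-0.169369, 0.000000); ×(4π/5) → (-0.425671, 0.000000). Real part: -0.425671

-0.425671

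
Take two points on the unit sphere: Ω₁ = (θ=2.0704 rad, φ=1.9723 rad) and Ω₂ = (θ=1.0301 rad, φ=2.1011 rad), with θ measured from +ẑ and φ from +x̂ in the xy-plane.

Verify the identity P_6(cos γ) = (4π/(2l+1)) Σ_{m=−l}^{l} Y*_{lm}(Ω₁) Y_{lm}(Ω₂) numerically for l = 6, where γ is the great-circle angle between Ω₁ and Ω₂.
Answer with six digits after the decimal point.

Term-by-term m-sum for l=6 (normalisation 4π/13 = 0.966644):
  term(m=-6) = (0.030351, -0.029596)   from Y*(Ω₁)=(0.164275, -0.147775), Y(Ω₂)=(0.191700, -0.007716)
  term(m=-5) = (-0.133304, 0.100082)   from Y*(Ω₁)=(0.378552, 0.176701), Y(Ω₂)=(-0.187812, 0.352049)
  term(m=-4) = (0.103706, -0.058719)   from Y*(Ω₁)=(-0.011371, 0.322728), Y(Ω₂)=(-0.193027, -0.314540)
  term(m=-3) = (-0.001680, 0.000683)   from Y*(Ω₁)=(0.093665, -0.035930), Y(Ω₂)=(-0.018073, 0.000364)
  term(m=-2) = (0.117541, -0.030967)   from Y*(Ω₁)=(0.242775, 0.251480), Y(Ω₂)=(0.169818, -0.303459)
  term(m=-1) = (-0.002904, 0.000376)   from Y*(Ω₁)=(-0.009960, 0.023459), Y(Ω₂)=(0.058113, 0.099113)
  term(m=+0) = (0.107137, 0.000000)   from Y*(Ω₁)=(0.336828, -0.000000), Y(Ω₂)=(0.318075, 0.000000)
  term(m=+1) = (-0.002904, -0.000376)   from Y*(Ω₁)=(0.009960, 0.023459), Y(Ω₂)=(-0.058113, 0.099113)
  term(m=+2) = (0.117541, 0.030967)   from Y*(Ω₁)=(0.242775, -0.251480), Y(Ω₂)=(0.169818, 0.303459)
  term(m=+3) = (-0.001680, -0.000683)   from Y*(Ω₁)=(-0.093665, -0.035930), Y(Ω₂)=(0.018073, 0.000364)
  term(m=+4) = (0.103706, 0.058719)   from Y*(Ω₁)=(-0.011371, -0.322728), Y(Ω₂)=(-0.193027, 0.314540)
  term(m=+5) = (-0.133304, -0.100082)   from Y*(Ω₁)=(-0.378552, 0.176701), Y(Ω₂)=(0.187812, 0.352049)
  term(m=+6) = (0.030351, 0.029596)   from Y*(Ω₁)=(0.164275, 0.147775), Y(Ω₂)=(0.191700, 0.007716)
Σ over m = (0.334557, -0.000000); ×(4π/13) → (0.323398, -0.000000). Real part: 0.323398

0.323398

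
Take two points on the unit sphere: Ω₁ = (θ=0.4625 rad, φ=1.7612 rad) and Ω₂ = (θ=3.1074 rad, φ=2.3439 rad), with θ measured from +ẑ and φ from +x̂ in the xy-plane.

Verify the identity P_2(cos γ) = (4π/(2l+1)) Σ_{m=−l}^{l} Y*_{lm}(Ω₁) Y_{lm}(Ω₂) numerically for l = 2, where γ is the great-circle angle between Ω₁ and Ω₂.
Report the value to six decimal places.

Addition theorem: P_2(cos γ) = (4π/5) Σ_m Y*_{lm}(Ω₁) Y_{lm}(Ω₂), m = −2…2:
  m=-2: -0.071392-0.028582i × -0.000011+0.000451i = +0.000014-0.000032i  (running Σ = +0.000014-0.000032i)
  m=-1: -0.058383+0.302912i × +0.018433+0.018892i = -0.006799+0.004481i  (running Σ = -0.006785+0.004449i)
  m=0: +0.442416-0.000000i × +0.629677+0.000000i = +0.278579+0.000000i  (running Σ = +0.271794+0.004449i)
  m=1: +0.058383+0.302912i × -0.018433+0.018892i = -0.006799-0.004481i  (running Σ = +0.264995-0.000032i)
  m=2: -0.071392+0.028582i × -0.000011-0.000451i = +0.000014+0.000032i  (running Σ = +0.265009-0.000000i)
Total Σ_m = +0.265009-0.000000i. Multiply by 2.513274: +0.666041-0.000000i. P_2(cos γ) = 0.666041

0.666041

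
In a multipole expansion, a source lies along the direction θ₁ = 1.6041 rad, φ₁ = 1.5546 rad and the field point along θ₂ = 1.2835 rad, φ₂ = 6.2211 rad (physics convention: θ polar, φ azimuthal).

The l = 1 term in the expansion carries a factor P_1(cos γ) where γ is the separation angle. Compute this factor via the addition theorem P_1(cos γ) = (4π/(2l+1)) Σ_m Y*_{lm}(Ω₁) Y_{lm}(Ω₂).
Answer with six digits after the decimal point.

-0.053404

Summing Y*_{l m}(θ₁,φ₁)·Y_{l m}(θ₂,φ₂) over m ∈ [−1, 1]; prefactor 4π/(2·1+1) = 4.188790:
  term(m=-1) = (-0.005248, 0.114290)   from Y*(Ω₁)=(0.005592, 0.345257), Y(Ω₂)=(0.330695, 0.020558)
  term(m=+0) = (-0.002252, -0.000000)   from Y*(Ω₁)=(-0.016269, -0.000000), Y(Ω₂)=(0.138451, 0.000000)
  term(m=+1) = (-0.005248, -0.114290)   from Y*(Ω₁)=(-0.005592, 0.345257), Y(Ω₂)=(-0.330695, 0.020558)
Accumulated sum (-0.012749, 0.000000); after 4π/(2l+1) scaling, (-0.053404, 0.000000) ⇒ P_1 = -0.053404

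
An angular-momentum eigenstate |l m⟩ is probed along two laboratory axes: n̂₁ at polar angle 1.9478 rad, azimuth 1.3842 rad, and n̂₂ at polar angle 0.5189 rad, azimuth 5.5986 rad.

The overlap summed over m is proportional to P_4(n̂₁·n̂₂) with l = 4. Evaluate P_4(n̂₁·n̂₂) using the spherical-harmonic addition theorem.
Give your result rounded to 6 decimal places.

-0.346393

Expand P_4 via completeness: Σ_{m} conj(Y_{4,m}) at Ω₁ times Y_{4,m} at Ω₂ —
  [-4]  conj(Y_{4,-4})(Ω₁) = 0.24279 - 0.22455j ; Y_{4,-4}(Ω₂) = -0.02462 + 0.01050j ; Δ = -0.00362 + 0.00808j
  [-3]  conj(Y_{4,-3})(Ω₁) = 0.19667 + 0.31383j ; Y_{4,-3}(Ω₂) = -0.06157 + 0.11741j ; Δ = -0.04895 + 0.00377j
  [-2]  conj(Y_{4,-2})(Ω₁) = 0.01382 - 0.00541j ; Y_{4,-2}(Ω₂) = 0.07049 + 0.34487j ; Δ = 0.00284 + 0.00439j
  [-1]  conj(Y_{4,-1})(Ω₁) = 0.06162 + 0.32641j ; Y_{4,-1}(Ω₂) = 0.35960 + 0.29353j ; Δ = -0.07365 + 0.13546j
  [+0]  conj(Y_{4,0})(Ω₁) = -0.04474 + 0.00000j ; Y_{4,0}(Ω₂) = 0.02955 + 0.00000j ; Δ = -0.00132 + 0.00000j
  [+1]  conj(Y_{4,1})(Ω₁) = -0.06162 + 0.32641j ; Y_{4,1}(Ω₂) = -0.35960 + 0.29353j ; Δ = -0.07365 - 0.13546j
  [+2]  conj(Y_{4,2})(Ω₁) = 0.01382 + 0.00541j ; Y_{4,2}(Ω₂) = 0.07049 - 0.34487j ; Δ = 0.00284 - 0.00439j
  [+3]  conj(Y_{4,3})(Ω₁) = -0.19667 + 0.31383j ; Y_{4,3}(Ω₂) = 0.06157 + 0.11741j ; Δ = -0.04895 - 0.00377j
  [+4]  conj(Y_{4,4})(Ω₁) = 0.24279 + 0.22455j ; Y_{4,4}(Ω₂) = -0.02462 - 0.01050j ; Δ = -0.00362 - 0.00808j
Total Σ_m = -0.24809 + 0.00000j. Multiply by 1.396263: -0.34639 + 0.00000j. P_4(cos γ) = -0.346393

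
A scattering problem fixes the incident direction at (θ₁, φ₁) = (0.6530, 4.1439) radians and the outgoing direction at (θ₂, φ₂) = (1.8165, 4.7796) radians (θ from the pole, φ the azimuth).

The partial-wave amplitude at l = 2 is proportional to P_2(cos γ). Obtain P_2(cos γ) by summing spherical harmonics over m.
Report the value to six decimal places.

-0.381552

Addition theorem: P_2(cos γ) = (4π/5) Σ_m Y*_{lm}(Ω₁) Y_{lm}(Ω₂), m = −2…2:
  term(m=-2) = 0.01528 - 0.04952j   from Y*(Ω₁)=-0.05994 + 0.12938j, Y(Ω₂)=-0.36014 + 0.04870j
  term(m=-1) = -0.05468 + 0.04035j   from Y*(Ω₁)=-0.20071 - 0.31417j, Y(Ω₂)=-0.01224 - 0.18186j
  term(m=+0) = -0.07303 + 0.00000j   from Y*(Ω₁)=0.28151 + 0.00000j, Y(Ω₂)=-0.25941 + 0.00000j
  term(m=+1) = -0.05468 - 0.04035j   from Y*(Ω₁)=0.20071 - 0.31417j, Y(Ω₂)=0.01224 - 0.18186j
  term(m=+2) = 0.01528 + 0.04952j   from Y*(Ω₁)=-0.05994 - 0.12938j, Y(Ω₂)=-0.36014 - 0.04870j
Total Σ_m = -0.15181 + 0.00000j. Multiply by 2.513274: -0.38155 + 0.00000j. P_2(cos γ) = -0.381552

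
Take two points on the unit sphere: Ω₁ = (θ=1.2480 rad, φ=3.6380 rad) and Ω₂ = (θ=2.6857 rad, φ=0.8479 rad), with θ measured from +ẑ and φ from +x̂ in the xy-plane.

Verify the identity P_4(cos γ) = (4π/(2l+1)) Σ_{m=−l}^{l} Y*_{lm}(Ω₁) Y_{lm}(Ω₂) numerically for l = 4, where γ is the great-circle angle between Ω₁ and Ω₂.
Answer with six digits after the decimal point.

Expand P_4 via completeness: Σ_{m} conj(Y_{4,m}) at Ω₁ times Y_{4,m} at Ω₂ —
  m=-4: Y*=(-0.144268, 0.327591)  Y=(-0.016109, 0.004114)  product (0.000977, -0.005871)
  m=-3: Y*=(-0.027595, -0.337530)  Y=(0.079268, 0.053985)  product (0.016034, -0.028245)
  m=-2: Y*=(-0.048588, -0.074489)  Y=(-0.037537, -0.298721)  product (-0.020428, 0.017310)
  m=-1: Y*=(0.287279, 0.155604)  Y=(-0.327010, 0.370674)  product (-0.151622, 0.055603)
  m=+0: Y*=(0.035498, -0.000000)  Y=(0.165204, 0.000000)  product (0.005864, 0.000000)
  m=+1: Y*=(-0.287279, 0.155604)  Y=(0.327010, 0.370674)  product (-0.151622, -0.055603)
  m=+2: Y*=(-0.048588, 0.074489)  Y=(-0.037537, 0.298721)  product (-0.020428, -0.017310)
  m=+3: Y*=(0.027595, -0.337530)  Y=(-0.079268, 0.053985)  product (0.016034, 0.028245)
  m=+4: Y*=(-0.144268, -0.327591)  Y=(-0.016109, -0.004114)  product (0.000977, 0.005871)
Σ over m = (-0.304212, -0.000000); ×(4π/9) → (-0.424761, -0.000000). Real part: -0.424761

-0.424761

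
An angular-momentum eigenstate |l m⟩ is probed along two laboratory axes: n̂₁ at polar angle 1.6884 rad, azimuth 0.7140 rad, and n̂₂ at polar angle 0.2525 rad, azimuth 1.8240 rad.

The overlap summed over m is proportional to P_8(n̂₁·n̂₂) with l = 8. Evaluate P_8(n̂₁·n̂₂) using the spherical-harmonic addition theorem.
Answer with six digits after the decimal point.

0.273331

Addition theorem: P_8(cos γ) = (4π/17) Σ_m Y*_{lm}(Ω₁) Y_{lm}(Ω₂), m = −8…8:
  term(m=-8) = (-0.000003, -0.000002)   from Y*(Ω₁)=(0.410221, -0.263625), Y(Ω₂)=(-0.000003, -0.000007)
  term(m=-7) = (-0.000002, 0.000028)   from Y*(Ω₁)=(-0.064928, 0.221114), Y(Ω₂)=(0.000119, -0.000024)
  term(m=-6) = (-0.000319, 0.000126)   from Y*(Ω₁)=(0.119021, 0.260627), Y(Ω₂)=(-0.000062, 0.001194)
  term(m=-5) = (0.001622, 0.001461)   from Y*(Ω₁)=(-0.234181, -0.106949), Y(Ω₂)=(-0.008087, -0.002544)
  term(m=-4) = (-0.002577, 0.009226)   from Y*(Ω₁)=(-0.206596, 0.060661), Y(Ω₂)=(0.023557, -0.037743)
  term(m=-3) = (0.044464, -0.008478)   from Y*(Ω₁)=(0.143781, -0.223725), Y(Ω₂)=(0.117209, 0.123415)
  term(m=-2) = (0.048964, 0.064516)   from Y*(Ω₁)=(-0.025914, -0.180238), Y(Ω₂)=(-0.388966, 0.215741)
  term(m=-1) = (0.078677, -0.158482)   from Y*(Ω₁)=(0.202933, 0.175843), Y(Ω₂)=(-0.165068, -0.637926)
  term(m=+0) = (0.028116, 0.000000)   from Y*(Ω₁)=(0.172067, -0.000000), Y(Ω₂)=(0.163403, 0.000000)
  term(m=+1) = (0.078677, 0.158482)   from Y*(Ω₁)=(-0.202933, 0.175843), Y(Ω₂)=(0.165068, -0.637926)
  term(m=+2) = (0.048964, -0.064516)   from Y*(Ω₁)=(-0.025914, 0.180238), Y(Ω₂)=(-0.388966, -0.215741)
  term(m=+3) = (0.044464, 0.008478)   from Y*(Ω₁)=(-0.143781, -0.223725), Y(Ω₂)=(-0.117209, 0.123415)
  term(m=+4) = (-0.002577, -0.009226)   from Y*(Ω₁)=(-0.206596, -0.060661), Y(Ω₂)=(0.023557, 0.037743)
  term(m=+5) = (0.001622, -0.001461)   from Y*(Ω₁)=(0.234181, -0.106949), Y(Ω₂)=(0.008087, -0.002544)
  term(m=+6) = (-0.000319, -0.000126)   from Y*(Ω₁)=(0.119021, -0.260627), Y(Ω₂)=(-0.000062, -0.001194)
  term(m=+7) = (-0.000002, -0.000028)   from Y*(Ω₁)=(0.064928, 0.221114), Y(Ω₂)=(-0.000119, -0.000024)
  term(m=+8) = (-0.000003, 0.000002)   from Y*(Ω₁)=(0.410221, 0.263625), Y(Ω₂)=(-0.000003, 0.000007)
Accumulated sum (0.369767, -0.000000); after 4π/(2l+1) scaling, (0.273331, -0.000000) ⇒ P_8 = 0.273331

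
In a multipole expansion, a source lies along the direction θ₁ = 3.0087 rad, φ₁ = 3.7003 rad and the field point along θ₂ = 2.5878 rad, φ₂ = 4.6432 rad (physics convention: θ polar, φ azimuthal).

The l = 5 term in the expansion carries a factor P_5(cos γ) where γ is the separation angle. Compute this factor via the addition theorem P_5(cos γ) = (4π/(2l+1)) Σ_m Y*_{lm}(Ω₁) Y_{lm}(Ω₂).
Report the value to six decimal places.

Term-by-term m-sum for l=5 (normalisation 4π/11 = 1.142397):
  [-5]  conj(Y_{5,-5})(Ω₁) = (0.000018, -0.000006) ; Y_{5,-5}(Ω₂) = (-0.006332, 0.017567) ; Δ = (0.000000, 0.000000)
  [-4]  conj(Y_{5,-4})(Ω₁) = (0.000276, -0.000353) ; Y_{5,-4}(Ω₂) = (-0.091866, -0.026094) ; Δ = (-0.000035, 0.000025)
  [-3]  conj(Y_{5,-3})(Ω₁) = (0.000663, -0.006276) ; Y_{5,-3}(Ω₂) = (0.057148, -0.271356) ; Δ = (-0.001665, -0.000539)
  [-2]  conj(Y_{5,-2})(Ω₁) = (-0.025155, -0.051629) ; Y_{5,-2}(Ω₂) = (0.462104, 0.064356) ; Δ = (-0.008302, -0.025477)
  [-1]  conj(Y_{5,-1})(Ω₁) = (-0.270422, -0.169054) ; Y_{5,-1}(Ω₂) = (-0.021684, 0.312896) ; Δ = (0.058760, -0.080948)
  [+0]  conj(Y_{5,0})(Ω₁) = (-0.815635, -0.000000) ; Y_{5,0}(Ω₂) = (0.265524, 0.000000) ; Δ = (-0.216571, -0.000000)
  [+1]  conj(Y_{5,1})(Ω₁) = (0.270422, -0.169054) ; Y_{5,1}(Ω₂) = (0.021684, 0.312896) ; Δ = (0.058760, 0.080948)
  [+2]  conj(Y_{5,2})(Ω₁) = (-0.025155, 0.051629) ; Y_{5,2}(Ω₂) = (0.462104, -0.064356) ; Δ = (-0.008302, 0.025477)
  [+3]  conj(Y_{5,3})(Ω₁) = (-0.000663, -0.006276) ; Y_{5,3}(Ω₂) = (-0.057148, -0.271356) ; Δ = (-0.001665, 0.000539)
  [+4]  conj(Y_{5,4})(Ω₁) = (0.000276, 0.000353) ; Y_{5,4}(Ω₂) = (-0.091866, 0.026094) ; Δ = (-0.000035, -0.000025)
  [+5]  conj(Y_{5,5})(Ω₁) = (-0.000018, -0.000006) ; Y_{5,5}(Ω₂) = (0.006332, 0.017567) ; Δ = (0.000000, -0.000000)
Total Σ_m = (-0.119054, 0.000000). Multiply by 1.142397: (-0.136007, 0.000000). P_5(cos γ) = -0.136007

-0.136007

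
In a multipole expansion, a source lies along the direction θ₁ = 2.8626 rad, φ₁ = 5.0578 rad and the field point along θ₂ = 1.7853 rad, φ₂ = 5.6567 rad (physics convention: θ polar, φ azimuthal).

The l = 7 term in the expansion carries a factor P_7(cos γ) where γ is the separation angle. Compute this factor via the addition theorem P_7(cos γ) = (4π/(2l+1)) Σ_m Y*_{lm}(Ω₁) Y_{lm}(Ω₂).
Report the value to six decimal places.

Expand P_7 via completeness: Σ_{m} conj(Y_{7,m}) at Ω₁ times Y_{7,m} at Ω₂ —
  m=-7: Y*=-0.00004 - 0.00005j  Y=-0.13655 - 0.40260j  product -0.00001 + 0.00002j
  m=-6: Y*=-0.00038 + 0.00069j  Y=0.28258 + 0.20060j  product -0.00024 + 0.00012j
  m=-5: Y*=0.00632 + 0.00100j  Y=0.13428 - 0.00123j  product 0.00085 + 0.00013j
  m=-4: Y*=-0.00688 - 0.03592j  Y=-0.27622 + 0.20380j  product 0.00922 + 0.00852j
  m=-3: Y*=-0.12752 + 0.07550j  Y=-0.00950 + 0.02980j  product -0.00104 - 0.00452j
  m=-2: Y*=0.31188 + 0.25783j  Y=-0.10244 - 0.31137j  product 0.04834 - 0.12352j
  m=-1: Y*=0.21206 - 0.58932j  Y=0.00711 + 0.00514j  product 0.00454 - 0.00310j
  m=+0: Y*=-0.18697 + 0.00000j  Y=0.32137 + 0.00000j  product -0.06009 + 0.00000j
  m=+1: Y*=-0.21206 - 0.58932j  Y=-0.00711 + 0.00514j  product 0.00454 + 0.00310j
  m=+2: Y*=0.31188 - 0.25783j  Y=-0.10244 + 0.31137j  product 0.04834 + 0.12352j
  m=+3: Y*=0.12752 + 0.07550j  Y=0.00950 + 0.02980j  product -0.00104 + 0.00452j
  m=+4: Y*=-0.00688 + 0.03592j  Y=-0.27622 - 0.20380j  product 0.00922 - 0.00852j
  m=+5: Y*=-0.00632 + 0.00100j  Y=-0.13428 - 0.00123j  product 0.00085 - 0.00013j
  m=+6: Y*=-0.00038 - 0.00069j  Y=0.28258 - 0.20060j  product -0.00024 - 0.00012j
  m=+7: Y*=0.00004 - 0.00005j  Y=0.13655 - 0.40260j  product -0.00001 - 0.00002j
Total Σ_m = 0.06321 - 0.00000j. Multiply by 0.837758: 0.05296 - 0.00000j. P_7(cos γ) = 0.052957

0.052957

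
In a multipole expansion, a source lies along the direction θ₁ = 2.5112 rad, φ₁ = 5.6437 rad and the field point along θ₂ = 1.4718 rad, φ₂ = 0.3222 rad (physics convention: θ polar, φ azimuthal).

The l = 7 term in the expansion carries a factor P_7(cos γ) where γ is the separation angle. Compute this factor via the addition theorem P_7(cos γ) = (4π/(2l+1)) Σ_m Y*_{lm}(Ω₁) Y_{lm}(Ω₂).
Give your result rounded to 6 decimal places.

-0.275579

Expand P_7 via completeness: Σ_{m} conj(Y_{7,m}) at Ω₁ times Y_{7,m} at Ω₂ —
  m=-7: -0.002891+0.012022i × -0.305529-0.374283i = +0.005383-0.002591i  (running Σ = +0.005383-0.002591i)
  m=-6: +0.048683-0.040617i × -0.063655-0.167889i = -0.009918-0.005588i  (running Σ = -0.004535-0.008179i)
  m=-5: -0.195100+0.010904i × +0.012563+0.312315i = -0.005857-0.060796i  (running Σ = -0.010392-0.068975i)
  m=-4: +0.327457+0.216253i × -0.056860+0.196259i = -0.061061+0.051970i  (running Σ = -0.071453-0.017004i)
  m=-3: -0.160750-0.443598i × +0.146713-0.212531i = -0.117863-0.030917i  (running Σ = -0.189315-0.047921i)
  m=-2: -0.051937+0.172893i × +0.170639-0.128219i = +0.013306+0.036162i  (running Σ = -0.176009-0.011760i)
  m=-1: -0.256249+0.190583i × -0.224770+0.075036i = +0.043296-0.062065i  (running Σ = -0.132713-0.073825i)
  m=0: +0.294237-0.000000i × -0.215887+0.000000i = -0.063522+0.000000i  (running Σ = -0.196235-0.073825i)
  m=1: +0.256249+0.190583i × +0.224770+0.075036i = +0.043296+0.062065i  (running Σ = -0.152938-0.011760i)
  m=2: -0.051937-0.172893i × +0.170639+0.128219i = +0.013306-0.036162i  (running Σ = -0.139633-0.047921i)
  m=3: +0.160750-0.443598i × -0.146713-0.212531i = -0.117863+0.030917i  (running Σ = -0.257495-0.017004i)
  m=4: +0.327457-0.216253i × -0.056860-0.196259i = -0.061061-0.051970i  (running Σ = -0.318556-0.068975i)
  m=5: +0.195100+0.010904i × -0.012563+0.312315i = -0.005857+0.060796i  (running Σ = -0.324412-0.008179i)
  m=6: +0.048683+0.040617i × -0.063655+0.167889i = -0.009918+0.005588i  (running Σ = -0.334331-0.002591i)
  m=7: +0.002891+0.012022i × +0.305529-0.374283i = +0.005383+0.002591i  (running Σ = -0.328948-0.000000i)
Σ over m = -0.328948-0.000000i; ×(4π/15) → -0.275579-0.000000i. Real part: -0.275579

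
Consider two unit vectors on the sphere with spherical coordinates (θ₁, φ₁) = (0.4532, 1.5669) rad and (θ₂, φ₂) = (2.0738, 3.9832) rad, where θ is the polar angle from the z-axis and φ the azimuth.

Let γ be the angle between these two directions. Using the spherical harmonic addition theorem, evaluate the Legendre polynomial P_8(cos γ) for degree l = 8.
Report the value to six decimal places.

0.276233

Expand P_8 via completeness: Σ_{m} conj(Y_{8,m}) at Ω₁ times Y_{8,m} at Ω₂ —
  term(m=-8) = (0.000110, -0.000058)   from Y*(Ω₁)=(0.000696, -0.000022), Y(Ω₂)=(0.161168, -0.077788)
  term(m=-7) = (0.000803, -0.002104)   from Y*(Ω₁)=(-0.000156, -0.005716), Y(Ω₂)=(0.363992, 0.150444)
  term(m=-6) = (-0.004406, -0.011683)   from Y*(Ω₁)=(-0.029495, 0.000690), Y(Ω₂)=(0.140040, 0.399370)
  term(m=-5) = (-0.009335, -0.004918)   from Y*(Ω₁)=(0.002091, 0.107319), Y(Ω₂)=(-0.047499, 0.086054)
  term(m=-4) = (0.082782, -0.020295)   from Y*(Ω₁)=(0.279100, -0.004350), Y(Ω₂)=(0.297664, -0.068077)
  term(m=-3) = (0.074174, -0.107247)   from Y*(Ω₁)=(-0.005751, -0.491996), Y(Ω₂)=(0.216191, 0.153289)
  term(m=-2) = (0.010560, 0.087423)   from Y*(Ω₁)=(-0.480007, 0.003741), Y(Ω₂)=(-0.020579, -0.182288)
  term(m=-1) = (-0.001494, -0.001324)   from Y*(Ω₁)=(-0.000025, -0.006532), Y(Ω₂)=(0.203606, -0.227886)
  term(m=+0) = (0.067301, 0.000000)   from Y*(Ω₁)=(-0.476469, -0.000000), Y(Ω₂)=(-0.141249, 0.000000)
  term(m=+1) = (-0.001494, 0.001324)   from Y*(Ω₁)=(0.000025, -0.006532), Y(Ω₂)=(-0.203606, -0.227886)
  term(m=+2) = (0.010560, -0.087423)   from Y*(Ω₁)=(-0.480007, -0.003741), Y(Ω₂)=(-0.020579, 0.182288)
  term(m=+3) = (0.074174, 0.107247)   from Y*(Ω₁)=(0.005751, -0.491996), Y(Ω₂)=(-0.216191, 0.153289)
  term(m=+4) = (0.082782, 0.020295)   from Y*(Ω₁)=(0.279100, 0.004350), Y(Ω₂)=(0.297664, 0.068077)
  term(m=+5) = (-0.009335, 0.004918)   from Y*(Ω₁)=(-0.002091, 0.107319), Y(Ω₂)=(0.047499, 0.086054)
  term(m=+6) = (-0.004406, 0.011683)   from Y*(Ω₁)=(-0.029495, -0.000690), Y(Ω₂)=(0.140040, -0.399370)
  term(m=+7) = (0.000803, 0.002104)   from Y*(Ω₁)=(0.000156, -0.005716), Y(Ω₂)=(-0.363992, 0.150444)
  term(m=+8) = (0.000110, 0.000058)   from Y*(Ω₁)=(0.000696, 0.000022), Y(Ω₂)=(0.161168, 0.077788)
Σ over m = (0.373692, 0.000000); ×(4π/17) → (0.276233, 0.000000). Real part: 0.276233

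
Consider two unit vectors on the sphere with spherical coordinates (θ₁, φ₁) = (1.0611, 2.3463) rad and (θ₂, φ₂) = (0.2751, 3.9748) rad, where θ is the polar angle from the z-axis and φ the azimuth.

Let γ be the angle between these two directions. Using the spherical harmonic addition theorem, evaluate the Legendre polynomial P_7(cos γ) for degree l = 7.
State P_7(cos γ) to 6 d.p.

Expand P_7 via completeness: Σ_{m} conj(Y_{7,m}) at Ω₁ times Y_{7,m} at Ω₂ —
  m=-7: -0.145647-0.126750i × -0.000049-0.000024i = +0.000004+0.000010i  (running Σ = +0.000004+0.000010i)
  m=-6: +0.023959+0.403097i × +0.000205+0.000694i = -0.000275+0.000099i  (running Σ = -0.000271+0.000109i)
  m=-5: +0.261469-0.288709i × +0.003113-0.005120i = -0.000664-0.002237i  (running Σ = -0.000935-0.002129i)
  m=-4: -0.019682+0.000779i × -0.034133+0.006608i = +0.000667-0.000157i  (running Σ = -0.000268-0.002285i)
  m=-3: -0.246752-0.232522i × +0.114639+0.085705i = -0.008359-0.047804i  (running Σ = -0.008627-0.050089i)
  m=-2: +0.003548+0.179251i × -0.037968-0.395863i = +0.070824-0.008210i  (running Σ = +0.062197-0.058299i)
  m=-1: -0.190210+0.194012i × -0.423136+0.465661i = -0.009859-0.170667i  (running Σ = +0.052338-0.228966i)
  m=0: +0.216644-0.000000i × +0.205253+0.000000i = +0.044467+0.000000i  (running Σ = +0.096805-0.228966i)
  m=1: +0.190210+0.194012i × +0.423136+0.465661i = -0.009859+0.170667i  (running Σ = +0.086946-0.058299i)
  m=2: +0.003548-0.179251i × -0.037968+0.395863i = +0.070824+0.008210i  (running Σ = +0.157770-0.050089i)
  m=3: +0.246752-0.232522i × -0.114639+0.085705i = -0.008359+0.047804i  (running Σ = +0.149411-0.002285i)
  m=4: -0.019682-0.000779i × -0.034133-0.006608i = +0.000667+0.000157i  (running Σ = +0.150077-0.002129i)
  m=5: -0.261469-0.288709i × -0.003113-0.005120i = -0.000664+0.002237i  (running Σ = +0.149413+0.000109i)
  m=6: +0.023959-0.403097i × +0.000205-0.000694i = -0.000275-0.000099i  (running Σ = +0.149139+0.000010i)
  m=7: +0.145647-0.126750i × +0.000049-0.000024i = +0.000004-0.000010i  (running Σ = +0.149143+0.000000i)
Total Σ_m = +0.149143+0.000000i. Multiply by 0.837758: +0.124945+0.000000i. P_7(cos γ) = 0.124945

0.124945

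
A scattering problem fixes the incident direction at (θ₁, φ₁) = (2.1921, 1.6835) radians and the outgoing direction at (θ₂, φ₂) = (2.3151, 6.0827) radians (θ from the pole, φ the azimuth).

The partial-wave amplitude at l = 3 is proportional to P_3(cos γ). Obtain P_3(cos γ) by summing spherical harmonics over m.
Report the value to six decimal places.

Term-by-term m-sum for l=3 (normalisation 4π/7 = 1.795196):
  [-3]  conj(Y_{3,-3})(Ω₁) = (0.074402, -0.211603) ; Y_{3,-3}(Ω₂) = (0.136905, 0.093955) ; Δ = (0.030067, -0.021979)
  [-2]  conj(Y_{3,-2})(Ω₁) = (0.383373, 0.087909) ; Y_{3,-2}(Ω₂) = (-0.344885, -0.146210) ; Δ = (-0.119366, -0.086371)
  [-1]  conj(Y_{3,-1})(Ω₁) = (-0.020516, 0.181262) ; Y_{3,-1}(Ω₂) = (0.301623, 0.061294) ; Δ = (-0.017298, 0.053415)
  [+0]  conj(Y_{3,0})(Ω₁) = (0.283657, -0.000000) ; Y_{3,0}(Ω₂) = (0.178293, 0.000000) ; Δ = (0.050574, 0.000000)
  [+1]  conj(Y_{3,1})(Ω₁) = (0.020516, 0.181262) ; Y_{3,1}(Ω₂) = (-0.301623, 0.061294) ; Δ = (-0.017298, -0.053415)
  [+2]  conj(Y_{3,2})(Ω₁) = (0.383373, -0.087909) ; Y_{3,2}(Ω₂) = (-0.344885, 0.146210) ; Δ = (-0.119366, 0.086371)
  [+3]  conj(Y_{3,3})(Ω₁) = (-0.074402, -0.211603) ; Y_{3,3}(Ω₂) = (-0.136905, 0.093955) ; Δ = (0.030067, 0.021979)
Total Σ_m = (-0.162621, 0.000000). Multiply by 1.795196: (-0.291936, 0.000000). P_3(cos γ) = -0.291936

-0.291936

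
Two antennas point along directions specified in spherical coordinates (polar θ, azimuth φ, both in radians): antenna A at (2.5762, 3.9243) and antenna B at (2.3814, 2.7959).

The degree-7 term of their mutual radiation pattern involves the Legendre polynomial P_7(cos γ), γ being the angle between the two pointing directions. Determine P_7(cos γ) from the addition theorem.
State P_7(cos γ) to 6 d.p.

Summing Y*_{l m}(θ₁,φ₁)·Y_{l m}(θ₂,φ₂) over m ∈ [−7, 7]; prefactor 4π/(2·7+1) = 0.837758:
  m=-7: Y*=-0.004394+0.004563i  Y=+0.027685-0.024367i  product -0.000010+0.000233i
  m=-6: Y*=+0.000603+0.037352i  Y=+0.070009-0.127134i  product +0.004791+0.002538i
  m=-5: Y*=+0.095955+0.093407i  Y=+0.052155-0.328046i  product +0.035646-0.026606i
  m=-4: Y*=+0.319992-0.003444i  Y=-0.085778-0.450816i  product -0.029001-0.143962i
  m=-3: Y*=+0.341679-0.347240i  Y=-0.143277-0.242463i  product -0.133147-0.033093i
  m=-2: Y*=-0.001891-0.351292i  Y=+0.138016+0.114231i  product +0.039868-0.048700i
  m=-1: Y*=+0.118677+0.118040i  Y=+0.351465+0.126582i  product +0.026769+0.056509i
  m=+0: Y*=+0.415473-0.000000i  Y=-0.070925+0.000000i  product -0.029467+0.000000i
  m=+1: Y*=-0.118677+0.118040i  Y=-0.351465+0.126582i  product +0.026769-0.056509i
  m=+2: Y*=-0.001891+0.351292i  Y=+0.138016-0.114231i  product +0.039868+0.048700i
  m=+3: Y*=-0.341679-0.347240i  Y=+0.143277-0.242463i  product -0.133147+0.033093i
  m=+4: Y*=+0.319992+0.003444i  Y=-0.085778+0.450816i  product -0.029001+0.143962i
  m=+5: Y*=-0.095955+0.093407i  Y=-0.052155-0.328046i  product +0.035646+0.026606i
  m=+6: Y*=+0.000603-0.037352i  Y=+0.070009+0.127134i  product +0.004791-0.002538i
  m=+7: Y*=+0.004394+0.004563i  Y=-0.027685-0.024367i  product -0.000010-0.000233i
Σ over m = -0.139637-0.000000i; ×(4π/15) → -0.116982-0.000000i. Real part: -0.116982

-0.116982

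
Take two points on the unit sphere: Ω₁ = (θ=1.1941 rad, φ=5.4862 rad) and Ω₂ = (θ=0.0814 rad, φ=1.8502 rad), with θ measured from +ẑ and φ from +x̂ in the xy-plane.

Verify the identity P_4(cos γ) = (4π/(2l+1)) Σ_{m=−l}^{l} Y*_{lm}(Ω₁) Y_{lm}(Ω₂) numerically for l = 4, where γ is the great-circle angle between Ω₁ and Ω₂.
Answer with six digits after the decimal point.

Expand P_4 via completeness: Σ_{m} conj(Y_{4,m}) at Ω₁ times Y_{4,m} at Ω₂ —
  [-4]  conj(Y_{4,-4})(Ω₁) = -0.33052 + 0.01533j ; Y_{4,-4}(Ω₂) = 0.00001 - 0.00002j ; Δ = -0.00000 + 0.00001j
  [-3]  conj(Y_{4,-3})(Ω₁) = -0.27072 - 0.25252j ; Y_{4,-3}(Ω₂) = 0.00050 + 0.00045j ; Δ = -0.00002 - 0.00025j
  [-2]  conj(Y_{4,-2})(Ω₁) = 0.00035 + 0.01527j ; Y_{4,-2}(Ω₂) = -0.01116 + 0.00698j ; Δ = -0.00011 - 0.00017j
  [-1]  conj(Y_{4,-1})(Ω₁) = -0.23216 + 0.23760j ; Y_{4,-1}(Ω₂) = -0.04180 - 0.14570j ; Δ = 0.04432 + 0.02389j
  [+0]  conj(Y_{4,0})(Ω₁) = -0.04428 + 0.00000j ; Y_{4,0}(Ω₂) = 0.81847 + 0.00000j ; Δ = -0.03624 + 0.00000j
  [+1]  conj(Y_{4,1})(Ω₁) = 0.23216 + 0.23760j ; Y_{4,1}(Ω₂) = 0.04180 - 0.14570j ; Δ = 0.04432 - 0.02389j
  [+2]  conj(Y_{4,2})(Ω₁) = 0.00035 - 0.01527j ; Y_{4,2}(Ω₂) = -0.01116 - 0.00698j ; Δ = -0.00011 + 0.00017j
  [+3]  conj(Y_{4,3})(Ω₁) = 0.27072 - 0.25252j ; Y_{4,3}(Ω₂) = -0.00050 + 0.00045j ; Δ = -0.00002 + 0.00025j
  [+4]  conj(Y_{4,4})(Ω₁) = -0.33052 - 0.01533j ; Y_{4,4}(Ω₂) = 0.00001 + 0.00002j ; Δ = -0.00000 - 0.00001j
Σ over m = 0.05214 - 0.00000j; ×(4π/9) → 0.07280 - 0.00000j. Real part: 0.072800

0.072800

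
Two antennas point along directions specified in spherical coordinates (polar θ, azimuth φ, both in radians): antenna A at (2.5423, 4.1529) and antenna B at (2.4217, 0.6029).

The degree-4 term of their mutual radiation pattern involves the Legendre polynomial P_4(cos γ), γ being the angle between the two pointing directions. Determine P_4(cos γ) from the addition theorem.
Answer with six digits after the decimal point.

Addition theorem: P_4(cos γ) = (4π/9) Σ_m Y*_{lm}(Ω₁) Y_{lm}(Ω₂), m = −4…4:
  m=-4: Y*=-0.02772 - 0.03519j  Y=-0.06231 - 0.05576j  product -0.00024 + 0.00374j
  m=-3: Y*=-0.18441 + 0.01993j  Y=0.06356 + 0.26211j  product -0.01695 - 0.04707j
  m=-2: Y*=-0.17532 + 0.36126j  Y=0.15349 - 0.40169j  product 0.11820 + 0.12587j
  m=-1: Y*=0.20734 + 0.33108j  Y=-0.18491 + 0.12729j  product -0.08048 - 0.03483j
  m=+0: Y*=-0.12520 + 0.00000j  Y=-0.29346 + 0.00000j  product 0.03674 + 0.00000j
  m=+1: Y*=-0.20734 + 0.33108j  Y=0.18491 + 0.12729j  product -0.08048 + 0.03483j
  m=+2: Y*=-0.17532 - 0.36126j  Y=0.15349 + 0.40169j  product 0.11820 - 0.12587j
  m=+3: Y*=0.18441 + 0.01993j  Y=-0.06356 + 0.26211j  product -0.01695 + 0.04707j
  m=+4: Y*=-0.02772 + 0.03519j  Y=-0.06231 + 0.05576j  product -0.00024 - 0.00374j
Σ over m = 0.07782 - 0.00000j; ×(4π/9) → 0.10866 - 0.00000j. Real part: 0.108662

0.108662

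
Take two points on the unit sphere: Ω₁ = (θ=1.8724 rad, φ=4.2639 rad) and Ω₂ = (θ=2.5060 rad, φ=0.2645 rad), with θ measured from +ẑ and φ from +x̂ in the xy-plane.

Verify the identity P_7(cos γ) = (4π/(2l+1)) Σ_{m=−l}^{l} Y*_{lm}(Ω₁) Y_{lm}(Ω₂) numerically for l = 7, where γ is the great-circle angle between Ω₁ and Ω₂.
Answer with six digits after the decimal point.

Addition theorem: P_7(cos γ) = (4π/15) Σ_m Y*_{lm}(Ω₁) Y_{lm}(Ω₂), m = −7…7:
  m=-7: Y*=+0.000785-0.361897i  Y=-0.003600-0.012485i  product -0.004521+0.001293i
  m=-6: Y*=-0.379195-0.183480i  Y=+0.001068+0.065896i  product +0.011686-0.025183i
  m=-5: Y*=-0.033543+0.026664i  Y=+0.049325-0.194553i  product +0.003533+0.007841i
  m=-4: Y*=-0.074312-0.327452i  Y=-0.194989+0.346317i  product +0.127892+0.038114i
  m=-3: Y*=-0.160577-0.036808i  Y=+0.328372-0.333737i  product -0.065013+0.041504i
  m=-2: Y*=+0.169410-0.212163i  Y=-0.143048+0.083622i  product -0.006492+0.044516i
  m=-1: Y*=-0.088671-0.184274i  Y=-0.316846+0.085816i  product +0.043909+0.050777i
  m=+0: Y*=+0.249606-0.000000i  Y=+0.281634+0.000000i  product +0.070298+0.000000i
  m=+1: Y*=+0.088671-0.184274i  Y=+0.316846+0.085816i  product +0.043909-0.050777i
  m=+2: Y*=+0.169410+0.212163i  Y=-0.143048-0.083622i  product -0.006492-0.044516i
  m=+3: Y*=+0.160577-0.036808i  Y=-0.328372-0.333737i  product -0.065013-0.041504i
  m=+4: Y*=-0.074312+0.327452i  Y=-0.194989-0.346317i  product +0.127892-0.038114i
  m=+5: Y*=+0.033543+0.026664i  Y=-0.049325-0.194553i  product +0.003533-0.007841i
  m=+6: Y*=-0.379195+0.183480i  Y=+0.001068-0.065896i  product +0.011686+0.025183i
  m=+7: Y*=-0.000785-0.361897i  Y=+0.003600-0.012485i  product -0.004521-0.001293i
Total Σ_m = +0.292285-0.000000i. Multiply by 0.837758: +0.244864-0.000000i. P_7(cos γ) = 0.244864

0.244864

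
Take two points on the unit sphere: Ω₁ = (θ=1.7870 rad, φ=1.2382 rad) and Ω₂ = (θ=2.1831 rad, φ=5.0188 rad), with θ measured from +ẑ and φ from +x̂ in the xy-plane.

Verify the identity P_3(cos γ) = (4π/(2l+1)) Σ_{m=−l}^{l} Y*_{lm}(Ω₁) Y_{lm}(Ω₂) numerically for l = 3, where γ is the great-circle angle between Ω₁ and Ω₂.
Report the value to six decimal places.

0.429382

Addition theorem: P_3(cos γ) = (4π/7) Σ_m Y*_{lm}(Ω₁) Y_{lm}(Ω₂), m = −3…3:
  m=-3: (-0.326662, -0.210769) × (-0.181798, -0.138653) = (0.030163, 0.083610)  (running Σ = (0.030163, 0.083610))
  m=-2: (0.164559, -0.129090) × (0.321772, -0.226247) = (0.023744, -0.078768)  (running Σ = (0.053907, 0.004842))
  m=-1: (-0.079347, -0.229705) × (0.051989, 0.164328) = (0.033622, -0.024981)  (running Σ = (0.087529, -0.020139))
  m=0: (0.221744, -0.000000) × (0.289187, 0.000000) = (0.064126, 0.000000)  (running Σ = (0.151655, -0.020139))
  m=1: (0.079347, -0.229705) × (-0.051989, 0.164328) = (0.033622, 0.024981)  (running Σ = (0.185277, 0.004842))
  m=2: (0.164559, 0.129090) × (0.321772, 0.226247) = (0.023744, 0.078768)  (running Σ = (0.209021, 0.083610))
  m=3: (0.326662, -0.210769) × (0.181798, -0.138653) = (0.030163, -0.083610)  (running Σ = (0.239184, 0.000000))
Accumulated sum (0.239184, 0.000000); after 4π/(2l+1) scaling, (0.429382, 0.000000) ⇒ P_3 = 0.429382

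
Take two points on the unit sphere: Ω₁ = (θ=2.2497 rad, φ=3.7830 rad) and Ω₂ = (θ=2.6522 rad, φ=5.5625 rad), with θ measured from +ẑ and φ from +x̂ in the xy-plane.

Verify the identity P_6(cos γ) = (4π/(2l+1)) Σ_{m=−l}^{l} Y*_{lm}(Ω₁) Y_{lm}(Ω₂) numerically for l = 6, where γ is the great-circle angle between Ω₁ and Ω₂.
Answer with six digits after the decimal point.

0.331279

Expand P_6 via completeness: Σ_{m} conj(Y_{6,m}) at Ω₁ times Y_{6,m} at Ω₂ —
  term(m=-6) = -0.000175+0.000531i   from Y*(Ω₁)=-0.081625-0.069714i, Y(Ω₂)=-0.001974-0.004825i
  term(m=-5) = -0.008791-0.005119i   from Y*(Ω₁)=-0.299384-0.019621i, Y(Ω₂)=+0.030355+0.015109i
  term(m=-4) = +0.038673-0.042698i   from Y*(Ω₁)=-0.366355+0.237916i, Y(Ω₂)=-0.127485+0.033757i
  term(m=-3) = +0.050262+0.069502i   from Y*(Ω₁)=-0.089252+0.241930i, Y(Ω₂)=+0.185405-0.276154i
  term(m=-2) = +0.087886-0.038975i   from Y*(Ω₁)=-0.054165-0.182855i, Y(Ω₂)=+0.065064+0.499906i
  term(m=-1) = +0.020056+0.094699i   from Y*(Ω₁)=-0.273991-0.204599i, Y(Ω₂)=-0.212693-0.186804i
  term(m=+0) = -0.033112+0.000000i   from Y*(Ω₁)=+0.100967-0.000000i, Y(Ω₂)=-0.327950+0.000000i
  term(m=+1) = +0.020056-0.094699i   from Y*(Ω₁)=+0.273991-0.204599i, Y(Ω₂)=+0.212693-0.186804i
  term(m=+2) = +0.087886+0.038975i   from Y*(Ω₁)=-0.054165+0.182855i, Y(Ω₂)=+0.065064-0.499906i
  term(m=+3) = +0.050262-0.069502i   from Y*(Ω₁)=+0.089252+0.241930i, Y(Ω₂)=-0.185405-0.276154i
  term(m=+4) = +0.038673+0.042698i   from Y*(Ω₁)=-0.366355-0.237916i, Y(Ω₂)=-0.127485-0.033757i
  term(m=+5) = -0.008791+0.005119i   from Y*(Ω₁)=+0.299384-0.019621i, Y(Ω₂)=-0.030355+0.015109i
  term(m=+6) = -0.000175-0.000531i   from Y*(Ω₁)=-0.081625+0.069714i, Y(Ω₂)=-0.001974+0.004825i
Accumulated sum +0.342711-0.000000i; after 4π/(2l+1) scaling, +0.331279-0.000000i ⇒ P_6 = 0.331279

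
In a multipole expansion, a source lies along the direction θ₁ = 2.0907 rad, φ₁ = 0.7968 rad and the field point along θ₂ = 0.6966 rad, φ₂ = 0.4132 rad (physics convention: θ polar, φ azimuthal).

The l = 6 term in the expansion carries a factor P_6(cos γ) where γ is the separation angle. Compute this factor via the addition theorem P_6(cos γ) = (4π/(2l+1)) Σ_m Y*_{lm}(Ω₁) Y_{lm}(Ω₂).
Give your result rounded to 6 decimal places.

Addition theorem: P_6(cos γ) = (4π/13) Σ_m Y*_{lm}(Ω₁) Y_{lm}(Ω₂), m = −6…6:
  m=-6: Y*=0.01411 - 0.20593j  Y=-0.02658 - 0.02073j  product -0.00464 + 0.00518j
  m=-5: Y*=0.27247 + 0.30545j  Y=-0.06633 - 0.12280j  product 0.01944 - 0.05372j
  m=-4: Y*=-0.34673 - 0.01582j  Y=-0.02710 - 0.32973j  product 0.00418 + 0.11476j
  m=-3: Y*=-0.04408 + 0.04116j  Y=0.14898 - 0.43325j  product 0.01127 + 0.02523j
  m=-2: Y*=0.00801 - 0.35129j  Y=0.16646 - 0.18071j  product -0.06215 - 0.05992j
  m=-1: Y*=0.04893 + 0.05005j  Y=-0.22793 + 0.09993j  product -0.01615 - 0.00652j
  m=+0: Y*=0.33054 + 0.00000j  Y=-0.33159 + 0.00000j  product -0.10961 + 0.00000j
  m=+1: Y*=-0.04893 + 0.05005j  Y=0.22793 + 0.09993j  product -0.01615 + 0.00652j
  m=+2: Y*=0.00801 + 0.35129j  Y=0.16646 + 0.18071j  product -0.06215 + 0.05992j
  m=+3: Y*=0.04408 + 0.04116j  Y=-0.14898 - 0.43325j  product 0.01127 - 0.02523j
  m=+4: Y*=-0.34673 + 0.01582j  Y=-0.02710 + 0.32973j  product 0.00418 - 0.11476j
  m=+5: Y*=-0.27247 + 0.30545j  Y=0.06633 - 0.12280j  product 0.01944 + 0.05372j
  m=+6: Y*=0.01411 + 0.20593j  Y=-0.02658 + 0.02073j  product -0.00464 - 0.00518j
Accumulated sum -0.20572 - 0.00000j; after 4π/(2l+1) scaling, -0.19886 - 0.00000j ⇒ P_6 = -0.198860

-0.198860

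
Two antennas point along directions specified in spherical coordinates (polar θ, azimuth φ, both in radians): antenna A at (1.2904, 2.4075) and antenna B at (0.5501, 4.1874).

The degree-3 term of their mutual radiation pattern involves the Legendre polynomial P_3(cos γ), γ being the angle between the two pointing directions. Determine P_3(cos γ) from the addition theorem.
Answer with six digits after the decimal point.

Addition theorem: P_3(cos γ) = (4π/7) Σ_m Y*_{lm}(Ω₁) Y_{lm}(Ω₂), m = −3…3:
  [-3]  conj(Y_{3,-3})(Ω₁) = (0.218559, 0.298829) ; Y_{3,-3}(Ω₂) = (0.059608, 0.000249) ; Δ = (0.012954, 0.017867)
  [-2]  conj(Y_{3,-2})(Ω₁) = (0.026751, -0.259788) ; Y_{3,-2}(Ω₂) = (-0.118474, -0.206527) ; Δ = (-0.056822, 0.025253)
  [-1]  conj(Y_{3,-1})(Ω₁) = (0.142282, -0.128383) ; Y_{3,-1}(Ω₂) = (-0.223004, 0.385017) ; Δ = (0.017700, 0.083411)
  [+0]  conj(Y_{3,0})(Ω₁) = (-0.270270, -0.000000) ; Y_{3,0}(Ω₂) = (0.201545, 0.000000) ; Δ = (-0.054472, -0.000000)
  [+1]  conj(Y_{3,1})(Ω₁) = (-0.142282, -0.128383) ; Y_{3,1}(Ω₂) = (0.223004, 0.385017) ; Δ = (0.017700, -0.083411)
  [+2]  conj(Y_{3,2})(Ω₁) = (0.026751, 0.259788) ; Y_{3,2}(Ω₂) = (-0.118474, 0.206527) ; Δ = (-0.056822, -0.025253)
  [+3]  conj(Y_{3,3})(Ω₁) = (-0.218559, 0.298829) ; Y_{3,3}(Ω₂) = (-0.059608, 0.000249) ; Δ = (0.012954, -0.017867)
Σ over m = (-0.106809, -0.000000); ×(4π/7) → (-0.191743, -0.000000). Real part: -0.191743

-0.191743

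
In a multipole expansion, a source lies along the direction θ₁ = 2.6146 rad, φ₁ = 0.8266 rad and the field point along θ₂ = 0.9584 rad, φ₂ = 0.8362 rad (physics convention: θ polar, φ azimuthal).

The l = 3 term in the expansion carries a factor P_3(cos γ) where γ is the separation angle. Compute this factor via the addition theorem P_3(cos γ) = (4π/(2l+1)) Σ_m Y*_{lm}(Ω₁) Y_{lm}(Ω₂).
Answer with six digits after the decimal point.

0.126426

Term-by-term m-sum for l=3 (normalisation 4π/7 = 1.795196):
  m=-3: -0.041872+0.032618i × -0.184306-0.135227i = +0.012128-0.000349i  (running Σ = +0.012128-0.000349i)
  m=-2: +0.018391-0.222675i × -0.039897-0.391323i = -0.087871+0.001687i  (running Σ = -0.075743+0.001338i)
  m=-1: +0.301156+0.327054i × +0.115598-0.127983i = +0.076670-0.000736i  (running Σ = +0.000927+0.000602i)
  m=0: -0.237159-0.000000i × -0.289132+0.000000i = +0.068570+0.000000i  (running Σ = +0.069497+0.000602i)
  m=1: -0.301156+0.327054i × -0.115598-0.127983i = +0.076670+0.000736i  (running Σ = +0.146168+0.001338i)
  m=2: +0.018391+0.222675i × -0.039897+0.391323i = -0.087871-0.001687i  (running Σ = +0.058296-0.000349i)
  m=3: +0.041872+0.032618i × +0.184306-0.135227i = +0.012128+0.000349i  (running Σ = +0.070424+0.000000i)
Σ over m = +0.070424+0.000000i; ×(4π/7) → +0.126426+0.000000i. Real part: 0.126426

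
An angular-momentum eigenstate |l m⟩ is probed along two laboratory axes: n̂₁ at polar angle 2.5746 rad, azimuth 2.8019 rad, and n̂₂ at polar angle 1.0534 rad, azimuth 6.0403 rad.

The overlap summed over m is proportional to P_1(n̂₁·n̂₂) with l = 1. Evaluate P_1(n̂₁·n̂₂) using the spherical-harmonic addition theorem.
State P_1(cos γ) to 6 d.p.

Expand P_1 via completeness: Σ_{m} conj(Y_{1,m}) at Ω₁ times Y_{1,m} at Ω₂ —
  m=-1: Y*=(-0.174960, 0.061829)  Y=(0.291459, 0.072217)  product (-0.055459, 0.005386)
  m=+0: Y*=(-0.412146, -0.000000)  Y=(0.241672, 0.000000)  product (-0.099604, -0.000000)
  m=+1: Y*=(0.174960, 0.061829)  Y=(-0.291459, 0.072217)  product (-0.055459, -0.005386)
Σ over m = (-0.210522, 0.000000); ×(4π/3) → (-0.881832, 0.000000). Real part: -0.881832

-0.881832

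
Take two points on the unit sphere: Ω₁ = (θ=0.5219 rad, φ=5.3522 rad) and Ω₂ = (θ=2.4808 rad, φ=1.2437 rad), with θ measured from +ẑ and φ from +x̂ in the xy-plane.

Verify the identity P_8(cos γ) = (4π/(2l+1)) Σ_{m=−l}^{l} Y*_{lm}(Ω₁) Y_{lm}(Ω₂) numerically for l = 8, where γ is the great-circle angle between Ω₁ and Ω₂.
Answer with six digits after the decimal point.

-0.307262

Addition theorem: P_8(cos γ) = (4π/17) Σ_m Y*_{lm}(Ω₁) Y_{lm}(Ω₂), m = −8…8:
  term(m=-8) = 0.00000 + 0.00002j   from Y*(Ω₁)=0.00078 - 0.00181j, Y(Ω₂)=-0.00898 + 0.00520j
  term(m=-7) = 0.00065 + 0.00034j   from Y*(Ω₁)=0.01331 - 0.00317j, Y(Ω₂)=0.04018 + 0.03516j
  term(m=-6) = 0.00884 - 0.00462j   from Y*(Ω₁)=0.04550 + 0.03811j, Y(Ω₂)=0.06414 - 0.15525j
  term(m=-5) = 0.00777 - 0.06326j   from Y*(Ω₁)=-0.01031 + 0.17925j, Y(Ω₂)=-0.35425 - 0.02295j
  term(m=-4) = -0.13692 - 0.12156j   from Y*(Ω₁)=-0.31705 + 0.20879j, Y(Ω₂)=0.12511 + 0.46579j
  term(m=-3) = -0.15506 + 0.03809j   from Y*(Ω₁)=-0.48365 - 0.17580j, Y(Ω₂)=0.25791 - 0.17250j
  term(m=-2) = 0.01752 - 0.04613j   from Y*(Ω₁)=-0.08581 - 0.28634j, Y(Ω₂)=0.13099 + 0.10045j
  term(m=-1) = 0.05745 + 0.08328j   from Y*(Ω₁)=-0.14997 + 0.20150j, Y(Ω₂)=0.12942 - 0.38145j
  term(m=+0) = -0.01616 + 0.00000j   from Y*(Ω₁)=-0.39769 + 0.00000j, Y(Ω₂)=0.04063 + 0.00000j
  term(m=+1) = 0.05745 - 0.08328j   from Y*(Ω₁)=0.14997 + 0.20150j, Y(Ω₂)=-0.12942 - 0.38145j
  term(m=+2) = 0.01752 + 0.04613j   from Y*(Ω₁)=-0.08581 + 0.28634j, Y(Ω₂)=0.13099 - 0.10045j
  term(m=+3) = -0.15506 - 0.03809j   from Y*(Ω₁)=0.48365 - 0.17580j, Y(Ω₂)=-0.25791 - 0.17250j
  term(m=+4) = -0.13692 + 0.12156j   from Y*(Ω₁)=-0.31705 - 0.20879j, Y(Ω₂)=0.12511 - 0.46579j
  term(m=+5) = 0.00777 + 0.06326j   from Y*(Ω₁)=0.01031 + 0.17925j, Y(Ω₂)=0.35425 - 0.02295j
  term(m=+6) = 0.00884 + 0.00462j   from Y*(Ω₁)=0.04550 - 0.03811j, Y(Ω₂)=0.06414 + 0.15525j
  term(m=+7) = 0.00065 - 0.00034j   from Y*(Ω₁)=-0.01331 - 0.00317j, Y(Ω₂)=-0.04018 + 0.03516j
  term(m=+8) = 0.00000 - 0.00002j   from Y*(Ω₁)=0.00078 + 0.00181j, Y(Ω₂)=-0.00898 - 0.00520j
Σ over m = -0.41567 - 0.00000j; ×(4π/17) → -0.30726 - 0.00000j. Real part: -0.307262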